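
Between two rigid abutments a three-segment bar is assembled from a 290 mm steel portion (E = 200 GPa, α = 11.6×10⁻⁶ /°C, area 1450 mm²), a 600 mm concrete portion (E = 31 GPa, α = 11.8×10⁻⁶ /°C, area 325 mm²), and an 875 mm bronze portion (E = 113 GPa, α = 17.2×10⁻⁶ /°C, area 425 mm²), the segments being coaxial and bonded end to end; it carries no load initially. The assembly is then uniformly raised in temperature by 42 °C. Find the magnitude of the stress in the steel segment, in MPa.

σ ≈ 9.37 MPa (compressive)

Free thermal expansion of the whole bar: Σ αᵢΔT Lᵢ = 11.6×10⁻⁶×42×290 + 11.8×10⁻⁶×42×600 + 17.2×10⁻⁶×42×875 = 1.071 mm.
Since the ends are fixed, an axial force P builds up, equal in every segment, with P · Σ Lᵢ/(AᵢEᵢ) = δ_free.
The series flexibility is Σ Lᵢ/(AᵢEᵢ) = 290/(1450×200×10³) + 600/(325×31×10³) + 875/(425×113×10³) = 7.877×10⁻⁵ mm/N.
Hence P = δ_free / Σ(L/AE) = 1.071/7.877×10⁻⁵ = 13.59 kN (compressive).
σ_{steel} = P / A = 13590 / 1450 = 9.374 MPa.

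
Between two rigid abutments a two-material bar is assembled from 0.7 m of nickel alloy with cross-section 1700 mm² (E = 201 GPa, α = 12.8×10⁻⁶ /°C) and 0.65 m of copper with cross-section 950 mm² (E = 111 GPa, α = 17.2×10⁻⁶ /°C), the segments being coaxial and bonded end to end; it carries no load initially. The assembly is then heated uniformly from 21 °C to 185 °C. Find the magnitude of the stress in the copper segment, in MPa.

σ ≈ 423 MPa (compressive)

Free thermal expansion of the whole bar: Σ αᵢΔT Lᵢ = 12.8×10⁻⁶×164×700 + 17.2×10⁻⁶×164×650 = 3.303 mm.
The walls prevent any net length change, so an axial force P (same in every segment) develops. Compatibility: P · Σ Lᵢ/(AᵢEᵢ) = δ_free.
Σ Lᵢ/(AᵢEᵢ) = 700/(1700×201×10³) + 650/(950×111×10³) = 8.213×10⁻⁶ mm/N.
Hence P = δ_free / Σ(L/AE) = 3.303/8.213×10⁻⁶ = 402.2 kN (compressive).
σ_{copper} = P / A = 402200 / 950 = 423.3 MPa.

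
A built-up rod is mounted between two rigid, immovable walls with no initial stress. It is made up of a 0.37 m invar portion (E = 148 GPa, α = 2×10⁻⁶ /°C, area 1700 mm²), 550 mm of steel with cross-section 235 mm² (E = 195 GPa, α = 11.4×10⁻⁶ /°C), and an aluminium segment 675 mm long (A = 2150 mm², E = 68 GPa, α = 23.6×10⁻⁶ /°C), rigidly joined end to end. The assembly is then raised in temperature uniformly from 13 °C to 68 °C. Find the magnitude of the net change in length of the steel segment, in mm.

|ΔL| ≈ 0.492 mm

With the walls removed the bar would change length by δ_free = Σ αᵢΔT Lᵢ = 2×10⁻⁶×55×370 + 11.4×10⁻⁶×55×550 + 23.6×10⁻⁶×55×675 = 1.262 mm.
The rigid supports impose zero overall length change; the single axial force P common to all segments must satisfy P Σ Lᵢ/(AᵢEᵢ) = δ_free.
Σ Lᵢ/(AᵢEᵢ) = 370/(1700×148×10³) + 550/(235×195×10³) + 675/(2150×68×10³) = 1.809×10⁻⁵ mm/N.
Hence P = δ_free / Σ(L/AE) = 1.262/1.809×10⁻⁵ = 69.75 kN (compressive).
For the steel segment, free thermal change = 11.4×10⁻⁶×55×550 = 0.3448 mm and elastic change from P = 69750×550/(235×195×10³) = 0.8371 mm; these oppose, so the net change is 0.492 mm (segment shortens).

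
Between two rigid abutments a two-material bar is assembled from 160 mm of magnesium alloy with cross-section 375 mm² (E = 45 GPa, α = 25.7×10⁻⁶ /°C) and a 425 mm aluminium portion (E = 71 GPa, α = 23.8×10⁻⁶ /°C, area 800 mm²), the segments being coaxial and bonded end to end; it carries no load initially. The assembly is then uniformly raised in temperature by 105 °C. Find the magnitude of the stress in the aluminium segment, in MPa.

σ ≈ 110 MPa (compressive)

With the walls removed the bar would change length by δ_free = Σ αᵢΔT Lᵢ = 25.7×10⁻⁶×105×160 + 23.8×10⁻⁶×105×425 = 1.494 mm.
The walls prevent any net length change, so an axial force P (same in every segment) develops. Compatibility: P · Σ Lᵢ/(AᵢEᵢ) = δ_free.
Σ Lᵢ/(AᵢEᵢ) = 160/(375×45×10³) + 425/(800×71×10³) = 1.696×10⁻⁵ mm/N.
So P = 1.494 / 1.696×10⁻⁵ = 88.06 kN, compressive.
σ_{aluminium} = P / A = 88060 / 800 = 110.1 MPa.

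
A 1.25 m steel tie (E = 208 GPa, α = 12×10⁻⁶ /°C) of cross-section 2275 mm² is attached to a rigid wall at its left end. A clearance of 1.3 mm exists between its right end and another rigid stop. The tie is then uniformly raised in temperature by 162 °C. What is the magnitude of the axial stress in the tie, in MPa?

σ ≈ 188 MPa (compressive)

If the wall were absent the tie would grow by αΔT L = 12×10⁻⁶ × 162 × 1250 = 2.43 mm.
The gap closes (δ_free > 1.3 mm) and the wall then resists a further 2.43 − 1.3 = 1.13 mm of expansion.
Compatibility: PL/(AE) = 1.13 mm, so σ = P/A = E × (1.13/1250) = 188 MPa.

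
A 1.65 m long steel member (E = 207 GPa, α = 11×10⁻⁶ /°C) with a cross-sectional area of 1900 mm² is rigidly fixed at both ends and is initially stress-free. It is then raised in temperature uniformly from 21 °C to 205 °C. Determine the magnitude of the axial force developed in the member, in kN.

The ends cannot move, so σ = EαΔT = 207×10³ × 11×10⁻⁶ × 184 = 419 MPa.
Then P = σA = 419 × 1900 mm² = 796 kN, compressive.

P ≈ 796 kN (compressive)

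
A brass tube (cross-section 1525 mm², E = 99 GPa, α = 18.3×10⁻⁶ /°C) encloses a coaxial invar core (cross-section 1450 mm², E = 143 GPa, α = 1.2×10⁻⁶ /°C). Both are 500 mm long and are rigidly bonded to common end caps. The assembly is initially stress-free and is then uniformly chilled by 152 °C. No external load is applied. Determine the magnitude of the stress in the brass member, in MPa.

σ ≈ 149 MPa (tensile)

The brass has the larger α, so on cooling it would change length more than the invar if both were free. The rigid plates force a common final length, so the brass is put into tension and the invar into compression, with equal and opposite forces P (no external load).
Setting the final lengths equal and cancelling L: (α₁ − α₂)ΔT = P/(A₁E₁) + P/(A₂E₂).
|α₁ − α₂|·ΔT = 17.1×10⁻⁶ × 152 = 0.002599.
1/(A₁E₁) + 1/(A₂E₂) = 1/(1525×99×10³) + 1/(1450×143×10³) = 1.145×10⁻⁸ N⁻¹.
P = 0.002599 / 1.145×10⁻⁸ = 227100 N = 227.1 kN.
σ_{brass} = P/A₁ = 227100/1525 = 148.9 MPa, tensile.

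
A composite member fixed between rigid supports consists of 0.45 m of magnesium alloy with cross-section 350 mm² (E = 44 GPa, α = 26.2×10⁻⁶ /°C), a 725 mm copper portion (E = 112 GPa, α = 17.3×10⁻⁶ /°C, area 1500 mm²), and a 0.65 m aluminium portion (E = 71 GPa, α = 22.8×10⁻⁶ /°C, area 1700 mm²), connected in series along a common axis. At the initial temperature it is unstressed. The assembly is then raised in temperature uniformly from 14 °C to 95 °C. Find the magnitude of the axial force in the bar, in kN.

P ≈ 81.5 kN (compressive)

With the walls removed the bar would change length by δ_free = Σ αᵢΔT Lᵢ = 26.2×10⁻⁶×81×450 + 17.3×10⁻⁶×81×725 + 22.8×10⁻⁶×81×650 = 3.171 mm.
The walls prevent any net length change, so an axial force P (same in every segment) develops. Compatibility: P · Σ Lᵢ/(AᵢEᵢ) = δ_free.
The series flexibility is Σ Lᵢ/(AᵢEᵢ) = 450/(350×44×10³) + 725/(1500×112×10³) + 650/(1700×71×10³) = 3.892×10⁻⁵ mm/N.
So P = 3.171 / 3.892×10⁻⁵ = 81.48 kN, compressive.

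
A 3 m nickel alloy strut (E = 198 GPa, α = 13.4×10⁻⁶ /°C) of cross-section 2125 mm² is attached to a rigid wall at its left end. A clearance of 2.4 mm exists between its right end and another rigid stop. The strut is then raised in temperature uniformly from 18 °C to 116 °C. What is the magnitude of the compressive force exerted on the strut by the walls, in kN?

Unrestrained expansion: δ_free = αΔT L = 13.4×10⁻⁶ × 98 × 3000 = 3.94 mm.
After closing the 2.4 mm clearance, 3.94 − 2.4 = 1.54 mm of expansion remains to be suppressed by the wall.
Compatibility: PL/(AE) = 1.54 mm, so σ = P/A = E × (1.54/3000) = 101.6 MPa.
P = σA = 101.6 × 2125 = 215.9 kN.

P ≈ 216 kN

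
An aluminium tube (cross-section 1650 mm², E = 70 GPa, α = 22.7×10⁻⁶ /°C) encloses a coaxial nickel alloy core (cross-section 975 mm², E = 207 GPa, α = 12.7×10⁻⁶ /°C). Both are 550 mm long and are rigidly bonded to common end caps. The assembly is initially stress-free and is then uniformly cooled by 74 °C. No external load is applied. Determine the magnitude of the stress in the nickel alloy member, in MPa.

Both members must finish at the same length. With the larger α, the aluminium tends to over-contract; the plates restrain it, putting the aluminium in tension and the nickel alloy in compression. With no external load the two internal forces are equal and opposite, magnitude P.
Equating the net (thermal + elastic) strains gives |α₁ − α₂|·ΔT = P·[1/(A₁E₁) + 1/(A₂E₂)].
|α₁ − α₂|·ΔT = 10×10⁻⁶ × 74 = 0.00074.
1/(A₁E₁) + 1/(A₂E₂) = 1/(1650×70×10³) + 1/(975×207×10³) = 1.361×10⁻⁸ N⁻¹.
So P = 0.00074 / 1.361×10⁻⁸ = 54.36 kN.
σ_{nickel alloy} = P/A₂ = 54360/975 = 55.75 MPa, compressive.

σ ≈ 55.8 MPa (compressive)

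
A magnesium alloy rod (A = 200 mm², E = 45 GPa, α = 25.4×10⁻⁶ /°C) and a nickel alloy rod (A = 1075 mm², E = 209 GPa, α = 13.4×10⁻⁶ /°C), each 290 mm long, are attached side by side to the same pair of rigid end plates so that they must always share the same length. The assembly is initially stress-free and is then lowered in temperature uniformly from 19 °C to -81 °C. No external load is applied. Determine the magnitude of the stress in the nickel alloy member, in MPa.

σ ≈ 9.66 MPa (compressive)

The magnesium alloy has the larger α, so on cooling it would change length more than the nickel alloy if both were free. The rigid plates force a common final length, so the magnesium alloy is put into tension and the nickel alloy into compression, with equal and opposite forces P (no external load).
Compatibility of the two members (thermal + elastic change equal): (α₁ − α₂)ΔT = P·[1/(A₁E₁) + 1/(A₂E₂)].
|α₁ − α₂|·ΔT = 12×10⁻⁶ × 100 = 0.0012.
1/(A₁E₁) + 1/(A₂E₂) = 1/(200×45×10³) + 1/(1075×209×10³) = 1.156×10⁻⁷ N⁻¹.
So P = 0.0012 / 1.156×10⁻⁷ = 10.38 kN.
σ_{nickel alloy} = P/A₂ = 10380/1075 = 9.66 MPa, compressive.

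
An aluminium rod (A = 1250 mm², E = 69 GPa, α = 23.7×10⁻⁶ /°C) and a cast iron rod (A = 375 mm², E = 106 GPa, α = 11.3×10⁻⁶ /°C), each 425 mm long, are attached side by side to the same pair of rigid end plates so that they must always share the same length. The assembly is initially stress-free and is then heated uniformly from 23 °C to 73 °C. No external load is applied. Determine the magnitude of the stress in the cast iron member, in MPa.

σ ≈ 45 MPa (tensile)

The aluminium has the larger α, so on heating it would change length more than the cast iron if both were free. The rigid plates force a common final length, so the aluminium is put into compression and the cast iron into tension, with equal and opposite forces P (no external load).
Equating the net (thermal + elastic) strains gives |α₁ − α₂|·ΔT = P·[1/(A₁E₁) + 1/(A₂E₂)].
|α₁ − α₂|·ΔT = 12.4×10⁻⁶ × 50 = 0.00062.
1/(A₁E₁) + 1/(A₂E₂) = 1/(1250×69×10³) + 1/(375×106×10³) = 3.675×10⁻⁸ N⁻¹.
P = 0.00062 / 3.675×10⁻⁸ = 16870 N = 16.87 kN.
σ_{cast iron} = P/A₂ = 16870/375 = 44.99 MPa, tensile.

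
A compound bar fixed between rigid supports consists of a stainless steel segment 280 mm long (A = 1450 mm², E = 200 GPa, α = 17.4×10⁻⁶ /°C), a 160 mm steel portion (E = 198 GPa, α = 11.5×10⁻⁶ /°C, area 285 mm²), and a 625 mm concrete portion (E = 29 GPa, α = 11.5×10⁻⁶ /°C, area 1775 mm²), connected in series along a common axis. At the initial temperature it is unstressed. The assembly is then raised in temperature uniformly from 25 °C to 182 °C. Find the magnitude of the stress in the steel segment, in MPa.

Free thermal expansion of the whole bar: Σ αᵢΔT Lᵢ = 17.4×10⁻⁶×157×280 + 11.5×10⁻⁶×157×160 + 11.5×10⁻⁶×157×625 = 2.182 mm.
Since the ends are fixed, an axial force P builds up, equal in every segment, with P · Σ Lᵢ/(AᵢEᵢ) = δ_free.
Σ Lᵢ/(AᵢEᵢ) = 280/(1450×200×10³) + 160/(285×198×10³) + 625/(1775×29×10³) = 1.594×10⁻⁵ mm/N.
Hence P = δ_free / Σ(L/AE) = 2.182/1.594×10⁻⁵ = 136.9 kN (compressive).
σ_{steel} = P / A = 136900 / 285 = 480.3 MPa.

σ ≈ 480 MPa (compressive)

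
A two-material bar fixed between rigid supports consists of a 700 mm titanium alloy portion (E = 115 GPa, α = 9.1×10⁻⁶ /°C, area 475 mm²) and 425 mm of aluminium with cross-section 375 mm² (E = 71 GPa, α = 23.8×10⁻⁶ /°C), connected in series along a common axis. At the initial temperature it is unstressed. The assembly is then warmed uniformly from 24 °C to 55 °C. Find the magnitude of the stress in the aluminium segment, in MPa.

With the walls removed the bar would change length by δ_free = Σ αᵢΔT Lᵢ = 9.1×10⁻⁶×31×700 + 23.8×10⁻⁶×31×425 = 0.511 mm.
Since the ends are fixed, an axial force P builds up, equal in every segment, with P · Σ Lᵢ/(AᵢEᵢ) = δ_free.
The series flexibility is Σ Lᵢ/(AᵢEᵢ) = 700/(475×115×10³) + 425/(375×71×10³) = 2.878×10⁻⁵ mm/N.
P = 0.511 / 2.878×10⁻⁵ = 17760 N = 17.76 kN, compressive.
σ_{aluminium} = P / A = 17760 / 375 = 47.36 MPa.

σ ≈ 47.4 MPa (compressive)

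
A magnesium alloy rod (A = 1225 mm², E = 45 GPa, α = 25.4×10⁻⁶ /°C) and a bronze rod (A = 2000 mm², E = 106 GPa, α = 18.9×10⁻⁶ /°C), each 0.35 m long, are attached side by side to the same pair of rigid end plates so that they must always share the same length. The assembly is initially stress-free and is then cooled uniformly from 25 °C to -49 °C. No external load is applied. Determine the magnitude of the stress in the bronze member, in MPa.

Equilibrium of a rigid end plate with no external load gives equal and opposite internal forces ±P in the two members. Since α_{magnesium alloy} > α_{bronze}, cooling drives the magnesium alloy into tension and the bronze into compression.
Setting the final lengths equal and cancelling L: (α₁ − α₂)ΔT = P/(A₁E₁) + P/(A₂E₂).
|α₁ − α₂|·ΔT = 6.5×10⁻⁶ × 74 = 0.000481.
1/(A₁E₁) + 1/(A₂E₂) = 1/(1225×45×10³) + 1/(2000×106×10³) = 2.286×10⁻⁸ N⁻¹.
P = 0.000481 / 2.286×10⁻⁸ = 21040 N = 21.04 kN.
σ_{bronze} = P/A₂ = 21040/2000 = 10.52 MPa, compressive.

σ ≈ 10.5 MPa (compressive)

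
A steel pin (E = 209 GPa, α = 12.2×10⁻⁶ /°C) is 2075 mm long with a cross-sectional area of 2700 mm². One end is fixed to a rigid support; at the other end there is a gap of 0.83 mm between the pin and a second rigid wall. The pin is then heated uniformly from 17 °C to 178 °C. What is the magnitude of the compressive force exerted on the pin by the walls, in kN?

If the wall were absent the pin would grow by αΔT L = 12.2×10⁻⁶ × 161 × 2075 = 4.076 mm.
After closing the 0.83 mm clearance, 4.076 − 0.83 = 3.246 mm of expansion remains to be suppressed by the wall.
That suppressed elongation corresponds to σ = E·Δ/L = 209×10³ × 3.246/2075 = 326.9 MPa.
Force on the wall = σA = 326.9 × 2700 mm² = 882.7 kN.

P ≈ 883 kN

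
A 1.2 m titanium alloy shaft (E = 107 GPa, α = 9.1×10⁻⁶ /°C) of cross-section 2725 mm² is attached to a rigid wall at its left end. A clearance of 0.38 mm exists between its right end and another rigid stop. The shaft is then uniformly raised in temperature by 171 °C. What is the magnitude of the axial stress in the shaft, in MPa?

σ ≈ 133 MPa (compressive)

Free thermal elongation = αΔT L = 9.1×10⁻⁶ × 171 × 1200 = 1.867 mm.
The gap closes (δ_free > 0.38 mm) and the wall then resists a further 1.867 − 0.38 = 1.487 mm of expansion.
That suppressed elongation corresponds to σ = E·Δ/L = 107×10³ × 1.487/1200 = 132.6 MPa.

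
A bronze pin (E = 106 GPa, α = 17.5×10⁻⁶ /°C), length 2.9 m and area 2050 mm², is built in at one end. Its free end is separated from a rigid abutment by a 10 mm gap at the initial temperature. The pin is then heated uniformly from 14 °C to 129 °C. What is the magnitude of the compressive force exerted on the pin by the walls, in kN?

If the wall were absent the pin would grow by αΔT L = 17.5×10⁻⁶ × 115 × 2900 = 5.836 mm.
This is smaller than the 10 mm clearance, so the pin expands freely without reaching the stop — the stress is zero.

P ≈ 0 kN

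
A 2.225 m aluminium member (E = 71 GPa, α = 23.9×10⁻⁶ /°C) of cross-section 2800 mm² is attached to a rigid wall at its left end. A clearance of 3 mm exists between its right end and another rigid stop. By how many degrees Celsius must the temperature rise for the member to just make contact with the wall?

ΔT ≈ 56.4 °C

Contact occurs when the free expansion equals the gap: αΔT L = 3 mm.
ΔT = 3 / (23.9×10⁻⁶ × 2225) = 56.41 °C.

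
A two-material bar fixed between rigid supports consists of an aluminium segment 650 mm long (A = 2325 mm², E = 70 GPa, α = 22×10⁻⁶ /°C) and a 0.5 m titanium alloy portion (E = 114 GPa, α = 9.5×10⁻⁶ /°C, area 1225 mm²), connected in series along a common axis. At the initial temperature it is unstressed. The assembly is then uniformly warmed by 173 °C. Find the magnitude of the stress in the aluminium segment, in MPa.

Free thermal expansion of the whole bar: Σ αᵢΔT Lᵢ = 22×10⁻⁶×173×650 + 9.5×10⁻⁶×173×500 = 3.296 mm.
Since the ends are fixed, an axial force P builds up, equal in every segment, with P · Σ Lᵢ/(AᵢEᵢ) = δ_free.
Σ Lᵢ/(AᵢEᵢ) = 650/(2325×70×10³) + 500/(1225×114×10³) = 7.574×10⁻⁶ mm/N.
Hence P = δ_free / Σ(L/AE) = 3.296/7.574×10⁻⁶ = 435.1 kN (compressive).
σ_{aluminium} = P / A = 435100 / 2325 = 187.1 MPa.

σ ≈ 187 MPa (compressive)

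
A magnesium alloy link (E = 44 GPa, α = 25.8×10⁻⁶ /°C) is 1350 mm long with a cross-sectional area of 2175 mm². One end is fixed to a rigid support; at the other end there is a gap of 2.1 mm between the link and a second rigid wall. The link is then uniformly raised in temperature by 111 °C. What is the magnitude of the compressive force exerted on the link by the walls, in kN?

P ≈ 125 kN

If the wall were absent the link would grow by αΔT L = 25.8×10⁻⁶ × 111 × 1350 = 3.866 mm.
After closing the 2.1 mm clearance, 3.866 − 2.1 = 1.766 mm of expansion remains to be suppressed by the wall.
Compatibility: PL/(AE) = 1.766 mm, so σ = P/A = E × (1.766/1350) = 57.56 MPa.
P = σA = 57.56 × 2175 = 125.2 kN.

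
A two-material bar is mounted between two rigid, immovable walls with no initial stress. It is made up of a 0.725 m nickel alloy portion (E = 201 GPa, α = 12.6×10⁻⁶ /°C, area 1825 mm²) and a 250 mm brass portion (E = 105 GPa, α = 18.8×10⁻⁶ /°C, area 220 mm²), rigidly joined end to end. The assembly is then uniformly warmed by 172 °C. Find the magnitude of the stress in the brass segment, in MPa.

With the walls removed the bar would change length by δ_free = Σ αᵢΔT Lᵢ = 12.6×10⁻⁶×172×725 + 18.8×10⁻⁶×172×250 = 2.38 mm.
Since the ends are fixed, an axial force P builds up, equal in every segment, with P · Σ Lᵢ/(AᵢEᵢ) = δ_free.
Σ Lᵢ/(AᵢEᵢ) = 725/(1825×201×10³) + 250/(220×105×10³) = 1.28×10⁻⁵ mm/N.
So P = 2.38 / 1.28×10⁻⁵ = 185.9 kN, compressive.
σ_{brass} = P / A = 185900 / 220 = 845.1 MPa.

σ ≈ 845 MPa (compressive)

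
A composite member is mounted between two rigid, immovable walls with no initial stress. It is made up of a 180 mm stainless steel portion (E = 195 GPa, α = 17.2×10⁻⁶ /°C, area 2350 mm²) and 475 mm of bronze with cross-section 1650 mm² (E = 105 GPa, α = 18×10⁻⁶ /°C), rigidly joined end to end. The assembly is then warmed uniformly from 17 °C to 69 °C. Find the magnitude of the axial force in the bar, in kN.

P ≈ 193 kN (compressive)

If the supports were absent, the total length change would be Σ αᵢΔT Lᵢ = 17.2×10⁻⁶×52×180 + 18×10⁻⁶×52×475 = 0.6056 mm.
The walls prevent any net length change, so an axial force P (same in every segment) develops. Compatibility: P · Σ Lᵢ/(AᵢEᵢ) = δ_free.
Σ Lᵢ/(AᵢEᵢ) = 180/(2350×195×10³) + 475/(1650×105×10³) = 3.135×10⁻⁶ mm/N.
So P = 0.6056 / 3.135×10⁻⁶ = 193.2 kN, compressive.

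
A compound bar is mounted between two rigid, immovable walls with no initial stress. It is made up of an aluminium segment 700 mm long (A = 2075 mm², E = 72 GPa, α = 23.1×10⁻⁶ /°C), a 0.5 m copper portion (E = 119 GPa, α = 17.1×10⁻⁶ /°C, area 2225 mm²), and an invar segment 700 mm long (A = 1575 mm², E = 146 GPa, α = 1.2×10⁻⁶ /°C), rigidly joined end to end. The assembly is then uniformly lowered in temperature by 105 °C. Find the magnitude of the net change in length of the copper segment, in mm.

If the supports were absent, the total length change would be Σ αᵢΔT Lᵢ = 23.1×10⁻⁶×105×700 + 17.1×10⁻⁶×105×500 + 1.2×10⁻⁶×105×700 = 2.684 mm.
Since the ends are fixed, an axial force P builds up, equal in every segment, with P · Σ Lᵢ/(AᵢEᵢ) = δ_free.
The series flexibility is Σ Lᵢ/(AᵢEᵢ) = 700/(2075×72×10³) + 500/(2225×119×10³) + 700/(1575×146×10³) = 9.618×10⁻⁶ mm/N.
P = 2.684 / 9.618×10⁻⁶ = 279000 N = 279 kN, tensile.
For the copper segment, free thermal change = 17.1×10⁻⁶×105×500 = 0.8978 mm and elastic change from P = 279000×500/(2225×119×10³) = 0.5269 mm; these oppose, so the net change is 0.371 mm (segment shortens).

|ΔL| ≈ 0.371 mm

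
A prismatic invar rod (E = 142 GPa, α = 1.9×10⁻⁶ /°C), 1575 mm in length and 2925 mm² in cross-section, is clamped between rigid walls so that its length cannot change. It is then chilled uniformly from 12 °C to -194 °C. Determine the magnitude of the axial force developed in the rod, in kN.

Full restraint means ε = 0, so the stress is σ = EαΔT = 142×10³ × 1.9×10⁻⁶ × 206 = 55.58 MPa.
Axial force P = σA = 55.58 × 2925 = 162600 N = 162.6 kN, tensile.

P ≈ 163 kN (tensile)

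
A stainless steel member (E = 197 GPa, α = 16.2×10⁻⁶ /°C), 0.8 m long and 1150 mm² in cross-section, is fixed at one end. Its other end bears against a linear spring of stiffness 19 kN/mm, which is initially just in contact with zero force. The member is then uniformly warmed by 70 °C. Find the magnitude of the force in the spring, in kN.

P ≈ 16.2 kN

Free thermal expansion: δ_free = αΔT L = 16.2×10⁻⁶ × 70 × 800 = 0.9072 mm.
Let P be the compressive force at the spring. The member shortens elastically by PL/(AE) and the spring compresses by P/k; together these equal δ_free.
P [ L/(AE) + 1/k ] = δ_free → P [ 800/(1150×197×10³) + 1/(19×10³) ] = 0.9072.
P = 0.9072 / 5.616×10⁻⁵ = 16150 N.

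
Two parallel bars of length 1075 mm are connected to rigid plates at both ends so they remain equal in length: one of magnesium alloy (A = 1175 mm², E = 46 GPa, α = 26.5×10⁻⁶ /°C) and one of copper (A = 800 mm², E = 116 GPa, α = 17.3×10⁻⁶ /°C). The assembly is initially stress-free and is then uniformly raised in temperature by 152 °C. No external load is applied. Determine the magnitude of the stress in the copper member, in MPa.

Equilibrium of a rigid end plate with no external load gives equal and opposite internal forces ±P in the two members. Since α_{magnesium alloy} > α_{copper}, heating drives the magnesium alloy into compression and the copper into tension.
Equating the net (thermal + elastic) strains gives |α₁ − α₂|·ΔT = P·[1/(A₁E₁) + 1/(A₂E₂)].
|α₁ − α₂|·ΔT = 9.2×10⁻⁶ × 152 = 0.001398.
1/(A₁E₁) + 1/(A₂E₂) = 1/(1175×46×10³) + 1/(800×116×10³) = 2.928×10⁻⁸ N⁻¹.
So P = 0.001398 / 2.928×10⁻⁸ = 47.76 kN.
σ_{copper} = P/A₂ = 47760/800 = 59.71 MPa, tensile.

σ ≈ 59.7 MPa (tensile)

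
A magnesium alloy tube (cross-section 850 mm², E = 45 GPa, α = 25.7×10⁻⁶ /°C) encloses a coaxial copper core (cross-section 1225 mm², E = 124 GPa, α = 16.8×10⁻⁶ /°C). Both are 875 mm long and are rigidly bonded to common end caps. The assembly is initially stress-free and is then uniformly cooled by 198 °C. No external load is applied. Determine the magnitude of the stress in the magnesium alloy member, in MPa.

The magnesium alloy has the larger α, so on cooling it would change length more than the copper if both were free. The rigid plates force a common final length, so the magnesium alloy is put into tension and the copper into compression, with equal and opposite forces P (no external load).
Setting the final lengths equal and cancelling L: (α₁ − α₂)ΔT = P/(A₁E₁) + P/(A₂E₂).
|α₁ − α₂|·ΔT = 8.9×10⁻⁶ × 198 = 0.001762.
1/(A₁E₁) + 1/(A₂E₂) = 1/(850×45×10³) + 1/(1225×124×10³) = 3.273×10⁻⁸ N⁻¹.
So P = 0.001762 / 3.273×10⁻⁸ = 53.85 kN.
σ_{magnesium alloy} = P/A₁ = 53850/850 = 63.35 MPa, tensile.

σ ≈ 63.3 MPa (tensile)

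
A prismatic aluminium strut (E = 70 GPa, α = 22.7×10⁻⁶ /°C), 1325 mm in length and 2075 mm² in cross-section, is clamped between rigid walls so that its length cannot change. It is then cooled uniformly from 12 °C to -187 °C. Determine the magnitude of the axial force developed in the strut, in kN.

P ≈ 656 kN (tensile)

The ends cannot move, so σ = EαΔT = 70×10³ × 22.7×10⁻⁶ × 199 = 316.2 MPa.
P = AEαΔT = 2075 × 70×10³ × 22.7×10⁻⁶ × 199 = 656.1 kN (tensile).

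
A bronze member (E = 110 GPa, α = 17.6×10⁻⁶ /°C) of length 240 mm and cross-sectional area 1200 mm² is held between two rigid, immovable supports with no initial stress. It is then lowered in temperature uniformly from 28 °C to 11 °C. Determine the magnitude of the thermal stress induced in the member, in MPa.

σ ≈ 32.9 MPa (tensile)

Because both ends are immovable the net strain is zero, and the suppressed thermal strain is αΔT = 17.6×10⁻⁶ × 17 = 299.2×10⁻⁶.
The stress required to suppress this strain is σ = Eε = 110×10³ × 299.2×10⁻⁶ = 32.91 MPa, tensile since the member is trying to contract.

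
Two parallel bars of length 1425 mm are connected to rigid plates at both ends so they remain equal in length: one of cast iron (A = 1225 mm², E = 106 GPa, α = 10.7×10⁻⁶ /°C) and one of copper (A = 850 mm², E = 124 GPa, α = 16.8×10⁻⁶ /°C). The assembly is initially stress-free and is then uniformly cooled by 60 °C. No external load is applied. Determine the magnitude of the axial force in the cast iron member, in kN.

P ≈ 21.3 kN (compressive in the cast iron)

Equilibrium of a rigid end plate with no external load gives equal and opposite internal forces ±P in the two members. Since α_{copper} > α_{cast iron}, cooling drives the copper into tension and the cast iron into compression.
Equating the net (thermal + elastic) strains gives |α₁ − α₂|·ΔT = P·[1/(A₁E₁) + 1/(A₂E₂)].
|α₁ − α₂|·ΔT = 6.1×10⁻⁶ × 60 = 0.000366.
1/(A₁E₁) + 1/(A₂E₂) = 1/(1225×106×10³) + 1/(850×124×10³) = 1.719×10⁻⁸ N⁻¹.
So P = 0.000366 / 1.719×10⁻⁸ = 21.29 kN.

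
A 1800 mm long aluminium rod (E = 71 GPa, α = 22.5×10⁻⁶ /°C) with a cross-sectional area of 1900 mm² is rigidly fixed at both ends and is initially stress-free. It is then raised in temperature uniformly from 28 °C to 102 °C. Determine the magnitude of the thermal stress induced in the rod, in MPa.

The supports are rigid, so the total axial strain is zero. The restrained thermal strain is ε = αΔT = 22.5×10⁻⁶ × 74 = 1665×10⁻⁶.
Hence σ = E·αΔT = 71×10³ × 1665×10⁻⁶ = 118.2 MPa, compressive.

σ ≈ 118 MPa (compressive)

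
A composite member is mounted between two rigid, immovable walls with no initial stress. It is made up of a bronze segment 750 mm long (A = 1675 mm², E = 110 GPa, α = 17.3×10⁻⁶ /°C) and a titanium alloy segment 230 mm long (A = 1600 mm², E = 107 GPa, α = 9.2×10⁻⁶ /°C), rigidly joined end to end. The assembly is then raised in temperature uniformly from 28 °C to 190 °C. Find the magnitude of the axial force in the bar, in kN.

P ≈ 452 kN (compressive)

Free thermal expansion of the whole bar: Σ αᵢΔT Lᵢ = 17.3×10⁻⁶×162×750 + 9.2×10⁻⁶×162×230 = 2.445 mm.
The walls prevent any net length change, so an axial force P (same in every segment) develops. Compatibility: P · Σ Lᵢ/(AᵢEᵢ) = δ_free.
Σ Lᵢ/(AᵢEᵢ) = 750/(1675×110×10³) + 230/(1600×107×10³) = 5.414×10⁻⁶ mm/N.
P = 2.445 / 5.414×10⁻⁶ = 451600 N = 451.6 kN, compressive.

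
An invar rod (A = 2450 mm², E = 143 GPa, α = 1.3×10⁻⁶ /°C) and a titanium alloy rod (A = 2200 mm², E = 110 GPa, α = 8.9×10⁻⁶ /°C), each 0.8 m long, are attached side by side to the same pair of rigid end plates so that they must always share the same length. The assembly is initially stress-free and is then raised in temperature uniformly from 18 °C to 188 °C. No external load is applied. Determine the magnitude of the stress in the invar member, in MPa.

σ ≈ 75.5 MPa (tensile)

The titanium alloy has the larger α, so on heating it would change length more than the invar if both were free. The rigid plates force a common final length, so the titanium alloy is put into compression and the invar into tension, with equal and opposite forces P (no external load).
Setting the final lengths equal and cancelling L: (α₁ − α₂)ΔT = P/(A₁E₁) + P/(A₂E₂).
|α₁ − α₂|·ΔT = 7.6×10⁻⁶ × 170 = 0.001292.
1/(A₁E₁) + 1/(A₂E₂) = 1/(2450×143×10³) + 1/(2200×110×10³) = 6.987×10⁻⁹ N⁻¹.
P = 0.001292 / 6.987×10⁻⁹ = 184900 N = 184.9 kN.
σ_{invar} = P/A₁ = 184900/2450 = 75.48 MPa, tensile.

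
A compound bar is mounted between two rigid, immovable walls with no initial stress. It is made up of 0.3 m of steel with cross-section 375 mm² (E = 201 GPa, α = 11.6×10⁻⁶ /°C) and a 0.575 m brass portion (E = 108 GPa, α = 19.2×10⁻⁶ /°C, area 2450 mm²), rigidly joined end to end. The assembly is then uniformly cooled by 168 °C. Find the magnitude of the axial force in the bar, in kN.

If the supports were absent, the total length change would be Σ αᵢΔT Lᵢ = 11.6×10⁻⁶×168×300 + 19.2×10⁻⁶×168×575 = 2.439 mm.
Since the ends are fixed, an axial force P builds up, equal in every segment, with P · Σ Lᵢ/(AᵢEᵢ) = δ_free.
The series flexibility is Σ Lᵢ/(AᵢEᵢ) = 300/(375×201×10³) + 575/(2450×108×10³) = 6.153×10⁻⁶ mm/N.
Hence P = δ_free / Σ(L/AE) = 2.439/6.153×10⁻⁶ = 396.4 kN (tensile).

P ≈ 396 kN (tensile)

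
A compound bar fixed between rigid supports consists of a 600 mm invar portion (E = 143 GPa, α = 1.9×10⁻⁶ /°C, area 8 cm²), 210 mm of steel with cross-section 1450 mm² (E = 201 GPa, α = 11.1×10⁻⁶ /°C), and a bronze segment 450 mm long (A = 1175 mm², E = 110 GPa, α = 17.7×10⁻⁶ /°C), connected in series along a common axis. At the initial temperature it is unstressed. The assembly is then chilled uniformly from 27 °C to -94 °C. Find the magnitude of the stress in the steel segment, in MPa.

If the supports were absent, the total length change would be Σ αᵢΔT Lᵢ = 1.9×10⁻⁶×121×600 + 11.1×10⁻⁶×121×210 + 17.7×10⁻⁶×121×450 = 1.384 mm.
The rigid supports impose zero overall length change; the single axial force P common to all segments must satisfy P Σ Lᵢ/(AᵢEᵢ) = δ_free.
Σ Lᵢ/(AᵢEᵢ) = 600/(800×143×10³) + 210/(1450×201×10³) + 450/(1175×110×10³) = 9.447×10⁻⁶ mm/N.
P = 1.384 / 9.447×10⁻⁶ = 146500 N = 146.5 kN, tensile.
σ_{steel} = P / A = 146500 / 1450 = 101 MPa.

σ ≈ 101 MPa (tensile)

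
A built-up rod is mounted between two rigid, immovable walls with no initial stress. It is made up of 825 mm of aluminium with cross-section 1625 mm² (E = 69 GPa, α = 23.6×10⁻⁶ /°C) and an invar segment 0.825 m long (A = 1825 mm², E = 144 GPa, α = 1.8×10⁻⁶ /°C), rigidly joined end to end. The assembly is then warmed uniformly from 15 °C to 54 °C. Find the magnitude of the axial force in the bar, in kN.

With the walls removed the bar would change length by δ_free = Σ αᵢΔT Lᵢ = 23.6×10⁻⁶×39×825 + 1.8×10⁻⁶×39×825 = 0.8172 mm.
Since the ends are fixed, an axial force P builds up, equal in every segment, with P · Σ Lᵢ/(AᵢEᵢ) = δ_free.
Σ Lᵢ/(AᵢEᵢ) = 825/(1625×69×10³) + 825/(1825×144×10³) = 1.05×10⁻⁵ mm/N.
So P = 0.8172 / 1.05×10⁻⁵ = 77.85 kN, compressive.

P ≈ 77.9 kN (compressive)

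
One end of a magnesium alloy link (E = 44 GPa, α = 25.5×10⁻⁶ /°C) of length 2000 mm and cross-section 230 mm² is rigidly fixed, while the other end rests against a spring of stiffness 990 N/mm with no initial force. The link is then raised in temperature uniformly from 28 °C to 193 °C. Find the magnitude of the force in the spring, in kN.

P ≈ 6.97 kN

If the spring were absent the link would lengthen by αΔT L = 25.5×10⁻⁶ × 165 × 2000 = 8.415 mm.
Let P be the compressive force at the spring. The link shortens elastically by PL/(AE) and the spring compresses by P/k; together these equal δ_free.
P [ L/(AE) + 1/k ] = δ_free → P [ 2000/(230×44×10³) + 1/(990) ] = 8.415.
P = 8.415 / 0.001208 = 6968 N.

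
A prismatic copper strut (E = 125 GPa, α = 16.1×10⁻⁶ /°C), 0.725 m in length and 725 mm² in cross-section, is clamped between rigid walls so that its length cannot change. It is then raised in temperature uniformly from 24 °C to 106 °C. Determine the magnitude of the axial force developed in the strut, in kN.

P ≈ 120 kN (compressive)

The ends cannot move, so σ = EαΔT = 125×10³ × 16.1×10⁻⁶ × 82 = 165 MPa.
Then P = σA = 165 × 725 mm² = 119.6 kN, compressive.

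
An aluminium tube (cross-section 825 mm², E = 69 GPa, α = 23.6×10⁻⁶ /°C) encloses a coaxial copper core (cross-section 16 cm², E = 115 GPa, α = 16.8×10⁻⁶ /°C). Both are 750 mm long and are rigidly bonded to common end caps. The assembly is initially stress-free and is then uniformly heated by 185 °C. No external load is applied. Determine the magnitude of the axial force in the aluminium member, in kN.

Both members must finish at the same length. With the larger α, the aluminium tends to over-expand; the plates restrain it, putting the aluminium in compression and the copper in tension. With no external load the two internal forces are equal and opposite, magnitude P.
Setting the final lengths equal and cancelling L: (α₁ − α₂)ΔT = P/(A₁E₁) + P/(A₂E₂).
|α₁ − α₂|·ΔT = 6.8×10⁻⁶ × 185 = 0.001258.
1/(A₁E₁) + 1/(A₂E₂) = 1/(825×69×10³) + 1/(1600×115×10³) = 2.3×10⁻⁸ N⁻¹.
P = 0.001258 / 2.3×10⁻⁸ = 54690 N = 54.69 kN.

P ≈ 54.7 kN (compressive in the aluminium)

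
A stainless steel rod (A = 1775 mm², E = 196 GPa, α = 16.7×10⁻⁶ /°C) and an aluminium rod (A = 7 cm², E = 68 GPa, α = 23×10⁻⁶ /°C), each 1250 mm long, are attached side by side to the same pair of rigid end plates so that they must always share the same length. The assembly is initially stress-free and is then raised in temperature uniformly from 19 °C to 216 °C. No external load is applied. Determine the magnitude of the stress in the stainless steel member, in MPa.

σ ≈ 29.3 MPa (tensile)

The aluminium has the larger α, so on heating it would change length more than the stainless steel if both were free. The rigid plates force a common final length, so the aluminium is put into compression and the stainless steel into tension, with equal and opposite forces P (no external load).
Compatibility of the two members (thermal + elastic change equal): (α₁ − α₂)ΔT = P·[1/(A₁E₁) + 1/(A₂E₂)].
|α₁ − α₂|·ΔT = 6.3×10⁻⁶ × 197 = 0.001241.
1/(A₁E₁) + 1/(A₂E₂) = 1/(1775×196×10³) + 1/(700×68×10³) = 2.388×10⁻⁸ N⁻¹.
P = 0.001241 / 2.388×10⁻⁸ = 51970 N = 51.97 kN.
σ_{stainless steel} = P/A₁ = 51970/1775 = 29.28 MPa, tensile.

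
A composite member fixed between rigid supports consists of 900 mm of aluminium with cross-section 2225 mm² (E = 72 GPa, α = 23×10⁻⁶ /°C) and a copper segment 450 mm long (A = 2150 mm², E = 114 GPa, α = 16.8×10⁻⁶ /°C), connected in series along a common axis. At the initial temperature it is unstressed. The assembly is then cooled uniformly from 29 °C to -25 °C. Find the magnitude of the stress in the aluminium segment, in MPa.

σ ≈ 92 MPa (tensile)

If the supports were absent, the total length change would be Σ αᵢΔT Lᵢ = 23×10⁻⁶×54×900 + 16.8×10⁻⁶×54×450 = 1.526 mm.
The rigid supports impose zero overall length change; the single axial force P common to all segments must satisfy P Σ Lᵢ/(AᵢEᵢ) = δ_free.
Σ Lᵢ/(AᵢEᵢ) = 900/(2225×72×10³) + 450/(2150×114×10³) = 7.454×10⁻⁶ mm/N.
P = 1.526 / 7.454×10⁻⁶ = 204700 N = 204.7 kN, tensile.
σ_{aluminium} = P / A = 204700 / 2225 = 92.01 MPa.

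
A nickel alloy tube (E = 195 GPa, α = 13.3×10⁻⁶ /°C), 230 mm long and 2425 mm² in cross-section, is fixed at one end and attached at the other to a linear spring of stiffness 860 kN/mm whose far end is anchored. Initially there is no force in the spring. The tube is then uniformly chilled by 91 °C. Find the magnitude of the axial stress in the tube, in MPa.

If the spring were absent the tube would shorten by αΔT L = 13.3×10⁻⁶ × 91 × 230 = 0.2784 mm.
With a force P in the spring, the elastic change of the tube is PL/(AE) and that of the spring is P/k; compatibility requires their sum to equal δ_free.
So P = δ_free / [L/(AE) + 1/k] = 0.2784 / [ 230/(2425×195×10³) + 1/(860×10³) ].
P = 0.2784 / 1.649×10⁻⁶ = 168800 N.
σ = P/A = 168800/2425 = 69.61 MPa.

σ ≈ 69.6 MPa (tensile)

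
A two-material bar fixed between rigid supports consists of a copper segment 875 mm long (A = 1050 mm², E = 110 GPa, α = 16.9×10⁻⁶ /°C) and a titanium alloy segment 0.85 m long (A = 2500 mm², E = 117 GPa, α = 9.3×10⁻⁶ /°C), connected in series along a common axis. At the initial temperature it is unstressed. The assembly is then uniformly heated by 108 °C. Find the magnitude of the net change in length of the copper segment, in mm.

|ΔL| ≈ 0.174 mm

If the supports were absent, the total length change would be Σ αᵢΔT Lᵢ = 16.9×10⁻⁶×108×875 + 9.3×10⁻⁶×108×850 = 2.451 mm.
Since the ends are fixed, an axial force P builds up, equal in every segment, with P · Σ Lᵢ/(AᵢEᵢ) = δ_free.
The series flexibility is Σ Lᵢ/(AᵢEᵢ) = 875/(1050×110×10³) + 850/(2500×117×10³) = 1.048×10⁻⁵ mm/N.
So P = 2.451 / 1.048×10⁻⁵ = 233.8 kN, compressive.
For the copper segment, free thermal change = 16.9×10⁻⁶×108×875 = 1.597 mm and elastic change from P = 233800×875/(1050×110×10³) = 1.771 mm; these oppose, so the net change is 0.174 mm (segment shortens).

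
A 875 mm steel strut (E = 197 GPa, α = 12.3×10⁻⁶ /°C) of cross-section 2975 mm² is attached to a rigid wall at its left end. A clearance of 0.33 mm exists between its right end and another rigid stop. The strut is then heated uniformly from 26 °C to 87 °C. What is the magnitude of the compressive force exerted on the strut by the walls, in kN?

Unrestrained expansion: δ_free = αΔT L = 12.3×10⁻⁶ × 61 × 875 = 0.6565 mm.
This exceeds the 0.33 mm gap, so the wall pushes back. The portion of expansion that must be recovered elastically is δ_free − gap = 0.6565 − 0.33 = 0.3265 mm.
That suppressed elongation corresponds to σ = E·Δ/L = 197×10³ × 0.3265/875 = 73.51 MPa.
Force on the wall = σA = 73.51 × 2975 mm² = 218.7 kN.

P ≈ 219 kN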